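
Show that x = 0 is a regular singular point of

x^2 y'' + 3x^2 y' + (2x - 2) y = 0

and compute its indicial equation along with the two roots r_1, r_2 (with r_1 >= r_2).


Divide by x^2 to reach normal form y'' + P_1(x) y' + P_2(x) y = 0 with P_1(x) = 3 and P_2(x) = 2/x - 2/x^2.
x = 0 is a singular point because the y-coefficient 2/x - 2/x^2 has a pole at x = 0.
It is a regular singular point because x P_1(x) = p(x) = 3x and x^2 P_2(x) = q(x) = 2x - 2 are polynomials, hence analytic at x = 0.
p(0) = 0,  q(0) = -2.
Indicial equation: r(r-1) + p(0) r + q(0) = 0, i.e. r^2 + (p(0) - 1) r + q(0) = 0, i.e. r^2 - 1 r - 2 = 0.
Discriminant: (-1)^2 - 4(-2) = 9, so r = (1 ± 3)/2.
Solving: r_1 = 2, r_2 = -1.

indicial: r^2 - 1 r - 2 = 0; roots r_1 = 2, r_2 = -1


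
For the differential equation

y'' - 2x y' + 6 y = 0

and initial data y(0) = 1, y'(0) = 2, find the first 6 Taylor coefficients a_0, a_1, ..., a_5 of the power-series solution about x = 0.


Ansatz: y(x) = sum_{n>=0} a_n x^n, so y'(x) = sum_{n>=1} n a_n x^(n-1) and y''(x) = sum_{n>=2} n(n-1) a_n x^(n-2).
Substitute into P(x) y'' + Q(x) y' + R(x) y = 0 with P(x) = 1, Q(x) = -2x, R(x) = 6, and match powers of x.
Initial conditions: a_0 = 1, a_1 = 2.
Setting the coefficient of each power of x to zero and solving order by order (substituting the coefficients already found):
  x^0: 2 a_2 + 6 a_0 = 0  ->  2 a_2 = -6 a_0 = -6  ->  a_2 = -3
  x^1: 6 a_3 + 4 a_1 = 0  ->  6 a_3 = -4 a_1 = -8  ->  a_3 = -4/3
  x^2: 12 a_4 + 2 a_2 = 0  ->  12 a_4 = -2 a_2 = 6  ->  a_4 = 1/2
  x^3: 20 a_5 = 0  ->  a_5 = 0
Truncated series: y(x) = 1 + 2 x - 3 x^2 - (4/3) x^3 + (1/2) x^4 + O(x^6).

a_0 = 1; a_1 = 2; a_2 = -3; a_3 = -4/3; a_4 = 1/2; a_5 = 0


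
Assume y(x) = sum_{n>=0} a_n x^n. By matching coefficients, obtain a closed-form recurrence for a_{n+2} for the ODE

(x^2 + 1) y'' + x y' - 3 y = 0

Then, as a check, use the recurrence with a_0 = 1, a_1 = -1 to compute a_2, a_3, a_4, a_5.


Substitute y = sum_n a_n x^n.
(1 + 1 x^2) y'' contributes (n+2)(n+1) a_{n+2} + n(n-1) a_n at x^n.
x y'(x) contributes n a_n at x^n.
-3 y(x) contributes -3 a_n at x^n.
Matching x^n: (n+2)(n+1) a_{n+2} + (n(n-1) + n - 3) a_n = 0.
Thus a_{n+2} = (-n(n-1) - n + 3) / ((n+1)(n+2)) * a_n.

Check with a_0 = 1, a_1 = -1 (apply the recurrence for n = 0, 1, 2, 3): a_0 = 1, a_1 = -1, a_2 = 3/2, a_3 = -1/3, a_4 = -1/8, a_5 = 1/10.

a_(n+2) = (-n(n-1) - n + 3) / ((n+1)(n+2)) * a_n; check: a_0 = 1, a_1 = -1, a_2 = 3/2, a_3 = -1/3, a_4 = -1/8, a_5 = 1/10


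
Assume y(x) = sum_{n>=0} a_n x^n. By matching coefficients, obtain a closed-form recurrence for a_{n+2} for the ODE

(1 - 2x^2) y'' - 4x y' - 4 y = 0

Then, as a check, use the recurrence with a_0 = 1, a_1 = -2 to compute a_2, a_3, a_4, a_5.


Substitute y = sum_n a_n x^n.
(1 - 2 x^2) y'' contributes (n+2)(n+1) a_{n+2} - 2 n(n-1) a_n at x^n.
-4 x y'(x) contributes -4 n a_n at x^n.
-4 y(x) contributes -4 a_n at x^n.
Matching x^n: (n+2)(n+1) a_{n+2} + (-2 n(n-1) - 4 n - 4) a_n = 0.
Thus a_{n+2} = (2 n(n-1) + 4 n + 4) / ((n+1)(n+2)) * a_n.

Check with a_0 = 1, a_1 = -2 (apply the recurrence for n = 0, 1, 2, 3): a_0 = 1, a_1 = -2, a_2 = 2, a_3 = -8/3, a_4 = 8/3, a_5 = -56/15.

a_(n+2) = (2 n(n-1) + 4 n + 4) / ((n+1)(n+2)) * a_n; check: a_0 = 1, a_1 = -2, a_2 = 2, a_3 = -8/3, a_4 = 8/3, a_5 = -56/15


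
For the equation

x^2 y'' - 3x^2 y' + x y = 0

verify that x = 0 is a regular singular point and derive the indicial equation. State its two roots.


Divide by x^2 to reach normal form y'' + P_1(x) y' + P_2(x) y = 0 with P_1(x) = -3 and P_2(x) = 1/x.
x = 0 is a singular point because the y-coefficient 1/x has a pole at x = 0.
It is a regular singular point because x P_1(x) = p(x) = -3x and x^2 P_2(x) = q(x) = x are polynomials, hence analytic at x = 0.
p(0) = 0,  q(0) = 0.
Indicial equation: r(r-1) + p(0) r + q(0) = 0, i.e. r^2 + (p(0) - 1) r + q(0) = 0, i.e. r^2 - 1 r = 0.
Discriminant: (-1)^2 - 4(0) = 1, so r = (1 ± 1)/2.
Solving: r_1 = 1, r_2 = 0.

indicial: r^2 - 1 r = 0; roots r_1 = 1, r_2 = 0


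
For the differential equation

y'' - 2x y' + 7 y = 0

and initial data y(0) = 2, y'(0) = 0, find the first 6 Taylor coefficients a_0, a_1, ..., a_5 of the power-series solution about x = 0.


Ansatz: y(x) = sum_{n>=0} a_n x^n, so y'(x) = sum_{n>=1} n a_n x^(n-1) and y''(x) = sum_{n>=2} n(n-1) a_n x^(n-2).
Substitute into P(x) y'' + Q(x) y' + R(x) y = 0 with P(x) = 1, Q(x) = -2x, R(x) = 7, and match powers of x.
Initial conditions: a_0 = 2, a_1 = 0.
Setting the coefficient of each power of x to zero and solving order by order (substituting the coefficients already found):
  x^0: 2 a_2 + 7 a_0 = 0  ->  2 a_2 = -7 a_0 = -14  ->  a_2 = -7
  x^1: 6 a_3 + 5 a_1 = 0  ->  6 a_3 = -5 a_1 = 0  ->  a_3 = 0
  x^2: 12 a_4 + 3 a_2 = 0  ->  12 a_4 = -3 a_2 = 21  ->  a_4 = 7/4
  x^3: 20 a_5 + a_3 = 0  ->  20 a_5 = -a_3 = 0  ->  a_5 = 0
Truncated series: y(x) = 2 - 7 x^2 + (7/4) x^4 + O(x^6).

a_0 = 2; a_1 = 0; a_2 = -7; a_3 = 0; a_4 = 7/4; a_5 = 0


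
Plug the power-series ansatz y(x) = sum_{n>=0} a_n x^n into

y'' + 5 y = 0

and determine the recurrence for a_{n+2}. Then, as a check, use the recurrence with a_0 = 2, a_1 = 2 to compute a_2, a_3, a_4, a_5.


Substitute y = sum_n a_n x^n into y'' + (const) y = 0.
y''(x) = sum_{n>=0} (n+2)(n+1) a_{n+2} x^n.
The ODE becomes sum_n [(n+2)(n+1) a_{n+2} + 5 a_n] x^n = 0.
Setting each coefficient to zero gives the recurrence:
  (n+2)(n+1) a_{n+2} + 5 a_n = 0,
  a_{n+2} = -5 / ((n+1)(n+2)) a_n.

Check with a_0 = 2, a_1 = 2 (apply the recurrence for n = 0, 1, 2, 3): a_0 = 2, a_1 = 2, a_2 = -5, a_3 = -5/3, a_4 = 25/12, a_5 = 5/12.

a_{n+2} = -5/((n+1)(n+2)) * a_n; check: a_0 = 2, a_1 = 2, a_2 = -5, a_3 = -5/3, a_4 = 25/12, a_5 = 5/12


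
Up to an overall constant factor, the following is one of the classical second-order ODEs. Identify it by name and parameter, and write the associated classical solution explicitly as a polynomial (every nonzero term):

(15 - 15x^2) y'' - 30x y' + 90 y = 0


All three coefficients share the factor 15; dividing through by 15 gives  (1 - x^2) y'' - 2x y' + 6 y = 0.
This matches the Legendre equation (1 - x^2) y'' - 2x y' + n(n+1) y = 0 (note the -2x y' term) with n(n+1) = 6, so n = 2; the polynomial solution is P_2(x).
With y = sum_k a_k x^k, matching x^k gives (k+2)(k+1) a_{k+2} = [k(k+1) - n(n+1)] a_k = (k - 2)(k + 3) a_k. The right side vanishes at k = 2, so the series with the parity of 2 terminates at degree 2.
Standard normalization (P_n(1) = 1): leading coefficient (2n)!/(2^n (n!)^2) = 24/(4*4) = 3/2, so a_2 = 3/2. Work downward with a_k = (k+1)(k+2) a_{k+2} / ((k - 2)(k + 3)):
  a_0 = (1)(2)(3/2) / ((0 - 2)(0 + 3)) = 3/(-6) = -1/2
Hence P_2(x) = 3 x^2/2 - 1/2.

P_2(x); series = 3 x^2/2 - 1/2


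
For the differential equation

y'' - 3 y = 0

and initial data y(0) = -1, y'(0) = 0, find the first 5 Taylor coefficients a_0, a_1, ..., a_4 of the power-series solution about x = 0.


Ansatz: y(x) = sum_{n>=0} a_n x^n, so y'(x) = sum_{n>=1} n a_n x^(n-1) and y''(x) = sum_{n>=2} n(n-1) a_n x^(n-2).
Substitute into P(x) y'' + Q(x) y' + R(x) y = 0 with P(x) = 1, Q(x) = 0, R(x) = -3, and match powers of x.
Initial conditions: a_0 = -1, a_1 = 0.
Setting the coefficient of each power of x to zero and solving order by order (substituting the coefficients already found):
  x^0: 2 a_2 - 3 a_0 = 0  ->  2 a_2 = 3 a_0 = -3  ->  a_2 = -3/2
  x^1: 6 a_3 - 3 a_1 = 0  ->  6 a_3 = 3 a_1 = 0  ->  a_3 = 0
  x^2: 12 a_4 - 3 a_2 = 0  ->  12 a_4 = 3 a_2 = -9/2  ->  a_4 = -3/8
Truncated series: y(x) = -1 - (3/2) x^2 - (3/8) x^4 + O(x^5).

a_0 = -1; a_1 = 0; a_2 = -3/2; a_3 = 0; a_4 = -3/8


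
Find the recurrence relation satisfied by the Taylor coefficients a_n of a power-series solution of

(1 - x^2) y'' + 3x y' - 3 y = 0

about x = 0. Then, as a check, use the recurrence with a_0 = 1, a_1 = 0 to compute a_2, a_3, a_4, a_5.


Substitute y = sum_n a_n x^n.
(1 - 1 x^2) y'' contributes (n+2)(n+1) a_{n+2} - n(n-1) a_n at x^n.
3 x y'(x) contributes 3 n a_n at x^n.
-3 y(x) contributes -3 a_n at x^n.
Matching x^n: (n+2)(n+1) a_{n+2} + (-n(n-1) + 3 n - 3) a_n = 0.
Thus a_{n+2} = (n(n-1) - 3 n + 3) / ((n+1)(n+2)) * a_n.

Check with a_0 = 1, a_1 = 0 (apply the recurrence for n = 0, 1, 2, 3): a_0 = 1, a_1 = 0, a_2 = 3/2, a_3 = 0, a_4 = -1/8, a_5 = 0.

a_(n+2) = (n(n-1) - 3 n + 3) / ((n+1)(n+2)) * a_n; check: a_0 = 1, a_1 = 0, a_2 = 3/2, a_3 = 0, a_4 = -1/8, a_5 = 0


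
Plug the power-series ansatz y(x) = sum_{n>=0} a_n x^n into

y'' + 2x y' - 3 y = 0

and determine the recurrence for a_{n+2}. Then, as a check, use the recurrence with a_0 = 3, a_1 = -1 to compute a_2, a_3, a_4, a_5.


Substitute y = sum_n a_n x^n.
y''(x) has coefficient (n+2)(n+1) a_{n+2} at x^n;
2 x y'(x) has coefficient 2 n a_n at x^n (shift);
-3 y(x) has coefficient -3 a_n at x^n.
Matching x^n: (n+2)(n+1) a_{n+2} + (2n - 3) a_n = 0.
Thus a_{n+2} = (-2n + 3) / ((n+1)(n+2)) * a_n.

Check with a_0 = 3, a_1 = -1 (apply the recurrence for n = 0, 1, 2, 3): a_0 = 3, a_1 = -1, a_2 = 9/2, a_3 = -1/6, a_4 = -3/8, a_5 = 1/40.

a_(n+2) = (-2n + 3) / ((n+1)(n+2)) * a_n; check: a_0 = 3, a_1 = -1, a_2 = 9/2, a_3 = -1/6, a_4 = -3/8, a_5 = 1/40


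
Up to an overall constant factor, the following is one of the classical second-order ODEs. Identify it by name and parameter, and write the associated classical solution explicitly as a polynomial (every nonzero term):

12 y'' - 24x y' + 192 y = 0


All three coefficients share the factor 12; dividing through by 12 gives  y'' - 2x y' + 16 y = 0.
This matches the Hermite equation y'' - 2x y' + 2n y = 0 with 2n = 16, so n = 8; the polynomial solution is H_8(x).
With y = sum_k a_k x^k, matching x^k gives (k+2)(k+1) a_{k+2} = 2(k - n) a_k = 2(k - 8) a_k. The right side vanishes at k = 8, so the series with the parity of 8 terminates at degree 8.
Standard normalization: leading coefficient of H_n is 2^n, so a_8 = 2^8 = 256. Work downward with a_k = (k+1)(k+2) a_{k+2} / (2(k - n)):
  a_6 = (7)(8)(256) / (2(6 - 8)) = 14336/(-4) = -3584
  a_4 = (5)(6)(-3584) / (2(4 - 8)) = -107520/(-8) = 13440
  a_2 = (3)(4)(13440) / (2(2 - 8)) = 161280/(-12) = -13440
  a_0 = (1)(2)(-13440) / (2(0 - 8)) = -26880/(-16) = 1680
Hence H_8(x) = 256 x^8 - 3584 x^6 + 13440 x^4 - 13440 x^2 + 1680.

H_8(x); series = 256 x^8 - 3584 x^6 + 13440 x^4 - 13440 x^2 + 1680


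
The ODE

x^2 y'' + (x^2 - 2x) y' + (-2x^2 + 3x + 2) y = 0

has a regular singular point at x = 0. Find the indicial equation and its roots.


Divide by x^2 to reach normal form y'' + P_1(x) y' + P_2(x) y = 0 with P_1(x) = 1 - 2/x and P_2(x) = -2 + 3/x + 2/x^2.
x = 0 is a singular point because the y'-coefficient 1 - 2/x has a pole at x = 0 and the y-coefficient -2 + 3/x + 2/x^2 has a pole at x = 0.
It is a regular singular point because x P_1(x) = p(x) = x - 2 and x^2 P_2(x) = q(x) = -2x^2 + 3x + 2 are polynomials, hence analytic at x = 0.
p(0) = -2,  q(0) = 2.
Indicial equation: r(r-1) + p(0) r + q(0) = 0, i.e. r^2 + (p(0) - 1) r + q(0) = 0, i.e. r^2 - 3 r + 2 = 0.
Discriminant: (-3)^2 - 4(2) = 1, so r = (3 ± 1)/2.
Solving: r_1 = 2, r_2 = 1.

indicial: r^2 - 3 r + 2 = 0; roots r_1 = 2, r_2 = 1


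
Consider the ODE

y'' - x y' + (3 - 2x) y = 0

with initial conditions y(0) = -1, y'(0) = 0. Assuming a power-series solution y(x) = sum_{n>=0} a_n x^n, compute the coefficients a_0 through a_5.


Ansatz: y(x) = sum_{n>=0} a_n x^n, so y'(x) = sum_{n>=1} n a_n x^(n-1) and y''(x) = sum_{n>=2} n(n-1) a_n x^(n-2).
Substitute into P(x) y'' + Q(x) y' + R(x) y = 0 with P(x) = 1, Q(x) = -x, R(x) = 3 - 2x, and match powers of x.
Initial conditions: a_0 = -1, a_1 = 0.
Setting the coefficient of each power of x to zero and solving order by order (substituting the coefficients already found):
  x^0: 2 a_2 + 3 a_0 = 0  ->  2 a_2 = -3 a_0 = 3  ->  a_2 = 3/2
  x^1: 6 a_3 + 2 a_1 - 2 a_0 = 0  ->  6 a_3 = -2 a_1 + 2 a_0 = -2  ->  a_3 = -1/3
  x^2: 12 a_4 + a_2 - 2 a_1 = 0  ->  12 a_4 = -a_2 + 2 a_1 = -3/2  ->  a_4 = -1/8
  x^3: 20 a_5 - 2 a_2 = 0  ->  20 a_5 = 2 a_2 = 3  ->  a_5 = 3/20
Truncated series: y(x) = -1 + (3/2) x^2 - (1/3) x^3 - (1/8) x^4 + (3/20) x^5 + O(x^6).

a_0 = -1; a_1 = 0; a_2 = 3/2; a_3 = -1/3; a_4 = -1/8; a_5 = 3/20


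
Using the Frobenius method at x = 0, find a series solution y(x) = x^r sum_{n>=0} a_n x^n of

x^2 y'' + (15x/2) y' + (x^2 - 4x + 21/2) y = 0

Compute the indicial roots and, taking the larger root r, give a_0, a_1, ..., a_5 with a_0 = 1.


Write in Frobenius form y'' + (p(x)/x) y' + (q(x)/x^2) y = 0:
  p(x) = 15/2,  q(x) = x^2 - 4x + 21/2.
Indicial equation: r(r-1) + (15/2) r + (21/2) = 0 -> roots r_1 = -3, r_2 = -7/2.
Take r = r_1 = -3. Let y(x) = x^r sum_{n>=0} a_n x^n with a_0 = 1.
Substitute y = x^r sum a_n x^n and match x^{r+n}. The recurrence is
  D(n) a_n - 4 a_{n-1} + 1 a_{n-2} = 0,  where D(n) = (r+n)(r+n-1) + (15/2)(r+n) + (21/2).
  a_n = [4 a_{n-1} - 1 a_{n-2}] / D(n).
Since the indicial polynomial factors as (r - r_1)(r - r_2), D(n) = (r_1 + n - r_1)(r_1 + n - r_2) = n(n + 1/2).
Evaluating step by step (a_0 = 1):
  n = 1: D(1) = 1(1 + 1/2) = 3/2; numerator = 4(1) = 4; a_1 = (4)/(3/2) = 8/3
  n = 2: D(2) = 2(2 + 1/2) = 5; numerator = 4(8/3) - 1(1) = 29/3; a_2 = (29/3)/(5) = 29/15
  n = 3: D(3) = 3(3 + 1/2) = 21/2; numerator = 4(29/15) - 1(8/3) = 76/15; a_3 = (76/15)/(21/2) = 152/315
  n = 4: D(4) = 4(4 + 1/2) = 18; numerator = 4(152/315) - 1(29/15) = -1/315; a_4 = (-1/315)/(18) = -1/5670
  n = 5: D(5) = 5(5 + 1/2) = 55/2; numerator = 4(-1/5670) - 1(152/315) = -274/567; a_5 = (-274/567)/(55/2) = -548/31185

r = -3; a_0 = 1; a_1 = 8/3; a_2 = 29/15; a_3 = 152/315; a_4 = -1/5670; a_5 = -548/31185


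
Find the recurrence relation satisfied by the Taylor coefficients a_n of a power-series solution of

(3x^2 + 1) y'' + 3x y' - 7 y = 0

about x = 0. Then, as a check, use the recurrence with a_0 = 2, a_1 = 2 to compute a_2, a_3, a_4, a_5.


Substitute y = sum_n a_n x^n.
(1 + 3 x^2) y'' contributes (n+2)(n+1) a_{n+2} + 3 n(n-1) a_n at x^n.
3 x y'(x) contributes 3 n a_n at x^n.
-7 y(x) contributes -7 a_n at x^n.
Matching x^n: (n+2)(n+1) a_{n+2} + (3 n(n-1) + 3 n - 7) a_n = 0.
Thus a_{n+2} = (-3 n(n-1) - 3 n + 7) / ((n+1)(n+2)) * a_n.

Check with a_0 = 2, a_1 = 2 (apply the recurrence for n = 0, 1, 2, 3): a_0 = 2, a_1 = 2, a_2 = 7, a_3 = 4/3, a_4 = -35/12, a_5 = -4/3.

a_(n+2) = (-3 n(n-1) - 3 n + 7) / ((n+1)(n+2)) * a_n; check: a_0 = 2, a_1 = 2, a_2 = 7, a_3 = 4/3, a_4 = -35/12, a_5 = -4/3


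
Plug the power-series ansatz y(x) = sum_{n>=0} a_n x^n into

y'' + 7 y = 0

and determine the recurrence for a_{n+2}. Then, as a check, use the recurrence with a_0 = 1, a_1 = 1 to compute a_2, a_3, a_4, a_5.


Substitute y = sum_n a_n x^n into y'' + (const) y = 0.
y''(x) = sum_{n>=0} (n+2)(n+1) a_{n+2} x^n.
The ODE becomes sum_n [(n+2)(n+1) a_{n+2} + 7 a_n] x^n = 0.
Setting each coefficient to zero gives the recurrence:
  (n+2)(n+1) a_{n+2} + 7 a_n = 0,
  a_{n+2} = -7 / ((n+1)(n+2)) a_n.

Check with a_0 = 1, a_1 = 1 (apply the recurrence for n = 0, 1, 2, 3): a_0 = 1, a_1 = 1, a_2 = -7/2, a_3 = -7/6, a_4 = 49/24, a_5 = 49/120.

a_{n+2} = -7/((n+1)(n+2)) * a_n; check: a_0 = 1, a_1 = 1, a_2 = -7/2, a_3 = -7/6, a_4 = 49/24, a_5 = 49/120


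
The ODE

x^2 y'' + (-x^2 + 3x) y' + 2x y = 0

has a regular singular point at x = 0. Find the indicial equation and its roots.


Divide by x^2 to reach normal form y'' + P_1(x) y' + P_2(x) y = 0 with P_1(x) = -1 + 3/x and P_2(x) = 2/x.
x = 0 is a singular point because the y'-coefficient -1 + 3/x has a pole at x = 0 and the y-coefficient 2/x has a pole at x = 0.
It is a regular singular point because x P_1(x) = p(x) = 3 - x and x^2 P_2(x) = q(x) = 2x are polynomials, hence analytic at x = 0.
p(0) = 3,  q(0) = 0.
Indicial equation: r(r-1) + p(0) r + q(0) = 0, i.e. r^2 + (p(0) - 1) r + q(0) = 0, i.e. r^2 + 2 r = 0.
Discriminant: (2)^2 - 4(0) = 4, so r = (-2 ± 2)/2.
Solving: r_1 = 0, r_2 = -2.

indicial: r^2 + 2 r = 0; roots r_1 = 0, r_2 = -2


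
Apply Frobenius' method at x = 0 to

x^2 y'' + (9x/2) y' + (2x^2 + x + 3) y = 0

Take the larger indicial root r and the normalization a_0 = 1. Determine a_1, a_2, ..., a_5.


Write in Frobenius form y'' + (p(x)/x) y' + (q(x)/x^2) y = 0:
  p(x) = 9/2,  q(x) = 2x^2 + x + 3.
Indicial equation: r(r-1) + (9/2) r + (3) = 0 -> roots r_1 = -3/2, r_2 = -2.
Take r = r_1 = -3/2. Let y(x) = x^r sum_{n>=0} a_n x^n with a_0 = 1.
Substitute y = x^r sum a_n x^n and match x^{r+n}. The recurrence is
  D(n) a_n + 1 a_{n-1} + 2 a_{n-2} = 0,  where D(n) = (r+n)(r+n-1) + (9/2)(r+n) + (3).
  a_n = [-1 a_{n-1} - 2 a_{n-2}] / D(n).
Since the indicial polynomial factors as (r - r_1)(r - r_2), D(n) = (r_1 + n - r_1)(r_1 + n - r_2) = n(n + 1/2).
Evaluating step by step (a_0 = 1):
  n = 1: D(1) = 1(1 + 1/2) = 3/2; numerator = -1(1) = -1; a_1 = (-1)/(3/2) = -2/3
  n = 2: D(2) = 2(2 + 1/2) = 5; numerator = -1(-2/3) - 2(1) = -4/3; a_2 = (-4/3)/(5) = -4/15
  n = 3: D(3) = 3(3 + 1/2) = 21/2; numerator = -1(-4/15) - 2(-2/3) = 8/5; a_3 = (8/5)/(21/2) = 16/105
  n = 4: D(4) = 4(4 + 1/2) = 18; numerator = -1(16/105) - 2(-4/15) = 8/21; a_4 = (8/21)/(18) = 4/189
  n = 5: D(5) = 5(5 + 1/2) = 55/2; numerator = -1(4/189) - 2(16/105) = -44/135; a_5 = (-44/135)/(55/2) = -8/675

r = -3/2; a_0 = 1; a_1 = -2/3; a_2 = -4/15; a_3 = 16/105; a_4 = 4/189; a_5 = -8/675


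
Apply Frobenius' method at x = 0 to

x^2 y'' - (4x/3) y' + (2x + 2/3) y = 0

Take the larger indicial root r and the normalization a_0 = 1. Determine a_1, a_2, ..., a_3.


Write in Frobenius form y'' + (p(x)/x) y' + (q(x)/x^2) y = 0:
  p(x) = -4/3,  q(x) = 2x + 2/3.
Indicial equation: r(r-1) + (-4/3) r + (2/3) = 0 -> roots r_1 = 2, r_2 = 1/3.
Take r = r_1 = 2. Let y(x) = x^r sum_{n>=0} a_n x^n with a_0 = 1.
Substitute y = x^r sum a_n x^n and match x^{r+n}. The recurrence is
  D(n) a_n + 2 a_{n-1} = 0,  where D(n) = (r+n)(r+n-1) + (-4/3)(r+n) + (2/3).
  a_n = -2 / D(n) * a_{n-1}.
Since the indicial polynomial factors as (r - r_1)(r - r_2), D(n) = (r_1 + n - r_1)(r_1 + n - r_2) = n(n + 5/3).
Evaluating step by step (a_0 = 1):
  n = 1: D(1) = 1(1 + 5/3) = 8/3; numerator = -2(1) = -2; a_1 = (-2)/(8/3) = -3/4
  n = 2: D(2) = 2(2 + 5/3) = 22/3; numerator = -2(-3/4) = 3/2; a_2 = (3/2)/(22/3) = 9/44
  n = 3: D(3) = 3(3 + 5/3) = 14; numerator = -2(9/44) = -9/22; a_3 = (-9/22)/(14) = -9/308

r = 2; a_0 = 1; a_1 = -3/4; a_2 = 9/44; a_3 = -9/308


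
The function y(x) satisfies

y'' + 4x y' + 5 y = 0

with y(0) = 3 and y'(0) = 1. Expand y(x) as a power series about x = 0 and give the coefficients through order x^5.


Ansatz: y(x) = sum_{n>=0} a_n x^n, so y'(x) = sum_{n>=1} n a_n x^(n-1) and y''(x) = sum_{n>=2} n(n-1) a_n x^(n-2).
Substitute into P(x) y'' + Q(x) y' + R(x) y = 0 with P(x) = 1, Q(x) = 4x, R(x) = 5, and match powers of x.
Initial conditions: a_0 = 3, a_1 = 1.
Setting the coefficient of each power of x to zero and solving order by order (substituting the coefficients already found):
  x^0: 2 a_2 + 5 a_0 = 0  ->  2 a_2 = -5 a_0 = -15  ->  a_2 = -15/2
  x^1: 6 a_3 + 9 a_1 = 0  ->  6 a_3 = -9 a_1 = -9  ->  a_3 = -3/2
  x^2: 12 a_4 + 13 a_2 = 0  ->  12 a_4 = -13 a_2 = 195/2  ->  a_4 = 65/8
  x^3: 20 a_5 + 17 a_3 = 0  ->  20 a_5 = -17 a_3 = 51/2  ->  a_5 = 51/40
Truncated series: y(x) = 3 + x - (15/2) x^2 - (3/2) x^3 + (65/8) x^4 + (51/40) x^5 + O(x^6).

a_0 = 3; a_1 = 1; a_2 = -15/2; a_3 = -3/2; a_4 = 65/8; a_5 = 51/40


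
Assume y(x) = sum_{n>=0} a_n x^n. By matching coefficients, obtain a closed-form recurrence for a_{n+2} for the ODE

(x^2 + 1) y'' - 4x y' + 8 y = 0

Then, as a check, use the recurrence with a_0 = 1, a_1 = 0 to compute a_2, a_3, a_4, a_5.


Substitute y = sum_n a_n x^n.
(1 + 1 x^2) y'' contributes (n+2)(n+1) a_{n+2} + n(n-1) a_n at x^n.
-4 x y'(x) contributes -4 n a_n at x^n.
8 y(x) contributes 8 a_n at x^n.
Matching x^n: (n+2)(n+1) a_{n+2} + (n(n-1) - 4 n + 8) a_n = 0.
Thus a_{n+2} = (-n(n-1) + 4 n - 8) / ((n+1)(n+2)) * a_n.

Check with a_0 = 1, a_1 = 0 (apply the recurrence for n = 0, 1, 2, 3): a_0 = 1, a_1 = 0, a_2 = -4, a_3 = 0, a_4 = 2/3, a_5 = 0.

a_(n+2) = (-n(n-1) + 4 n - 8) / ((n+1)(n+2)) * a_n; check: a_0 = 1, a_1 = 0, a_2 = -4, a_3 = 0, a_4 = 2/3, a_5 = 0


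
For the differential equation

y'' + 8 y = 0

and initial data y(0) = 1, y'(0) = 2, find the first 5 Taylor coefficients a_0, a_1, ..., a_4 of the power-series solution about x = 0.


Ansatz: y(x) = sum_{n>=0} a_n x^n, so y'(x) = sum_{n>=1} n a_n x^(n-1) and y''(x) = sum_{n>=2} n(n-1) a_n x^(n-2).
Substitute into P(x) y'' + Q(x) y' + R(x) y = 0 with P(x) = 1, Q(x) = 0, R(x) = 8, and match powers of x.
Initial conditions: a_0 = 1, a_1 = 2.
Setting the coefficient of each power of x to zero and solving order by order (substituting the coefficients already found):
  x^0: 2 a_2 + 8 a_0 = 0  ->  2 a_2 = -8 a_0 = -8  ->  a_2 = -4
  x^1: 6 a_3 + 8 a_1 = 0  ->  6 a_3 = -8 a_1 = -16  ->  a_3 = -8/3
  x^2: 12 a_4 + 8 a_2 = 0  ->  12 a_4 = -8 a_2 = 32  ->  a_4 = 8/3
Truncated series: y(x) = 1 + 2 x - 4 x^2 - (8/3) x^3 + (8/3) x^4 + O(x^5).

a_0 = 1; a_1 = 2; a_2 = -4; a_3 = -8/3; a_4 = 8/3


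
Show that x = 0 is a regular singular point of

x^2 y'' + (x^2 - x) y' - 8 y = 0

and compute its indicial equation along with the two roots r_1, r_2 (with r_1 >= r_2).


Divide by x^2 to reach normal form y'' + P_1(x) y' + P_2(x) y = 0 with P_1(x) = 1 - 1/x and P_2(x) = -8/x^2.
x = 0 is a singular point because the y'-coefficient 1 - 1/x has a pole at x = 0 and the y-coefficient -8/x^2 has a pole at x = 0.
It is a regular singular point because x P_1(x) = p(x) = x - 1 and x^2 P_2(x) = q(x) = -8 are polynomials, hence analytic at x = 0.
p(0) = -1,  q(0) = -8.
Indicial equation: r(r-1) + p(0) r + q(0) = 0, i.e. r^2 + (p(0) - 1) r + q(0) = 0, i.e. r^2 - 2 r - 8 = 0.
Discriminant: (-2)^2 - 4(-8) = 36, so r = (2 ± 6)/2.
Solving: r_1 = 4, r_2 = -2.

indicial: r^2 - 2 r - 8 = 0; roots r_1 = 4, r_2 = -2


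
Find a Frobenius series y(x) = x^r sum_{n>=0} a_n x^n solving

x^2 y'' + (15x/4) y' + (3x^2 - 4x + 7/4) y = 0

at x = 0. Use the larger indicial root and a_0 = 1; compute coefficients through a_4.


Write in Frobenius form y'' + (p(x)/x) y' + (q(x)/x^2) y = 0:
  p(x) = 15/4,  q(x) = 3x^2 - 4x + 7/4.
Indicial equation: r(r-1) + (15/4) r + (7/4) = 0 -> roots r_1 = -1, r_2 = -7/4.
Take r = r_1 = -1. Let y(x) = x^r sum_{n>=0} a_n x^n with a_0 = 1.
Substitute y = x^r sum a_n x^n and match x^{r+n}. The recurrence is
  D(n) a_n - 4 a_{n-1} + 3 a_{n-2} = 0,  where D(n) = (r+n)(r+n-1) + (15/4)(r+n) + (7/4).
  a_n = [4 a_{n-1} - 3 a_{n-2}] / D(n).
Since the indicial polynomial factors as (r - r_1)(r - r_2), D(n) = (r_1 + n - r_1)(r_1 + n - r_2) = n(n + 3/4).
Evaluating step by step (a_0 = 1):
  n = 1: D(1) = 1(1 + 3/4) = 7/4; numerator = 4(1) = 4; a_1 = (4)/(7/4) = 16/7
  n = 2: D(2) = 2(2 + 3/4) = 11/2; numerator = 4(16/7) - 3(1) = 43/7; a_2 = (43/7)/(11/2) = 86/77
  n = 3: D(3) = 3(3 + 3/4) = 45/4; numerator = 4(86/77) - 3(16/7) = -184/77; a_3 = (-184/77)/(45/4) = -736/3465
  n = 4: D(4) = 4(4 + 3/4) = 19; numerator = 4(-736/3465) - 3(86/77) = -14554/3465; a_4 = (-14554/3465)/(19) = -766/3465

r = -1; a_0 = 1; a_1 = 16/7; a_2 = 86/77; a_3 = -736/3465; a_4 = -766/3465


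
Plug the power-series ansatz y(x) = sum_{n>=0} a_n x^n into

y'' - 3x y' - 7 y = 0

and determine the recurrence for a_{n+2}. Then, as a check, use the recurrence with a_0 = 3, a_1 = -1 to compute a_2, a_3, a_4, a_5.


Substitute y = sum_n a_n x^n.
y''(x) has coefficient (n+2)(n+1) a_{n+2} at x^n;
-3 x y'(x) has coefficient -3 n a_n at x^n (shift);
-7 y(x) has coefficient -7 a_n at x^n.
Matching x^n: (n+2)(n+1) a_{n+2} + (-3n - 7) a_n = 0.
Thus a_{n+2} = (3n + 7) / ((n+1)(n+2)) * a_n.

Check with a_0 = 3, a_1 = -1 (apply the recurrence for n = 0, 1, 2, 3): a_0 = 3, a_1 = -1, a_2 = 21/2, a_3 = -5/3, a_4 = 91/8, a_5 = -4/3.

a_(n+2) = (3n + 7) / ((n+1)(n+2)) * a_n; check: a_0 = 3, a_1 = -1, a_2 = 21/2, a_3 = -5/3, a_4 = 91/8, a_5 = -4/3


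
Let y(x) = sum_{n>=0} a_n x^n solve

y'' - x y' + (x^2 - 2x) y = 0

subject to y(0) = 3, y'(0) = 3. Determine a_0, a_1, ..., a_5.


Ansatz: y(x) = sum_{n>=0} a_n x^n, so y'(x) = sum_{n>=1} n a_n x^(n-1) and y''(x) = sum_{n>=2} n(n-1) a_n x^(n-2).
Substitute into P(x) y'' + Q(x) y' + R(x) y = 0 with P(x) = 1, Q(x) = -x, R(x) = x^2 - 2x, and match powers of x.
Initial conditions: a_0 = 3, a_1 = 3.
Setting the coefficient of each power of x to zero and solving order by order (substituting the coefficients already found):
  x^0: 2 a_2 = 0  ->  a_2 = 0
  x^1: 6 a_3 - a_1 - 2 a_0 = 0  ->  6 a_3 = a_1 + 2 a_0 = 9  ->  a_3 = 3/2
  x^2: 12 a_4 - 2 a_2 - 2 a_1 + a_0 = 0  ->  12 a_4 = 2 a_2 + 2 a_1 - a_0 = 3  ->  a_4 = 1/4
  x^3: 20 a_5 - 3 a_3 - 2 a_2 + a_1 = 0  ->  20 a_5 = 3 a_3 + 2 a_2 - a_1 = 3/2  ->  a_5 = 3/40
Truncated series: y(x) = 3 + 3 x + (3/2) x^3 + (1/4) x^4 + (3/40) x^5 + O(x^6).

a_0 = 3; a_1 = 3; a_2 = 0; a_3 = 3/2; a_4 = 1/4; a_5 = 3/40


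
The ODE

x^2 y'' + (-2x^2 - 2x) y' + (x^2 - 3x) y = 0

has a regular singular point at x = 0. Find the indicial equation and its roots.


Divide by x^2 to reach normal form y'' + P_1(x) y' + P_2(x) y = 0 with P_1(x) = -2 - 2/x and P_2(x) = 1 - 3/x.
x = 0 is a singular point because the y'-coefficient -2 - 2/x has a pole at x = 0 and the y-coefficient 1 - 3/x has a pole at x = 0.
It is a regular singular point because x P_1(x) = p(x) = -2x - 2 and x^2 P_2(x) = q(x) = x^2 - 3x are polynomials, hence analytic at x = 0.
p(0) = -2,  q(0) = 0.
Indicial equation: r(r-1) + p(0) r + q(0) = 0, i.e. r^2 + (p(0) - 1) r + q(0) = 0, i.e. r^2 - 3 r = 0.
Discriminant: (-3)^2 - 4(0) = 9, so r = (3 ± 3)/2.
Solving: r_1 = 3, r_2 = 0.

indicial: r^2 - 3 r = 0; roots r_1 = 3, r_2 = 0


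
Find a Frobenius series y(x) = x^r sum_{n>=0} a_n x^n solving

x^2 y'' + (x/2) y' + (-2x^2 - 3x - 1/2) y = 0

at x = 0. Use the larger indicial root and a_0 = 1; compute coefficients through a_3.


Write in Frobenius form y'' + (p(x)/x) y' + (q(x)/x^2) y = 0:
  p(x) = 1/2,  q(x) = -2x^2 - 3x - 1/2.
Indicial equation: r(r-1) + (1/2) r + (-1/2) = 0 -> roots r_1 = 1, r_2 = -1/2.
Take r = r_1 = 1. Let y(x) = x^r sum_{n>=0} a_n x^n with a_0 = 1.
Substitute y = x^r sum a_n x^n and match x^{r+n}. The recurrence is
  D(n) a_n - 3 a_{n-1} - 2 a_{n-2} = 0,  where D(n) = (r+n)(r+n-1) + (1/2)(r+n) + (-1/2).
  a_n = [3 a_{n-1} + 2 a_{n-2}] / D(n).
Since the indicial polynomial factors as (r - r_1)(r - r_2), D(n) = (r_1 + n - r_1)(r_1 + n - r_2) = n(n + 3/2).
Evaluating step by step (a_0 = 1):
  n = 1: D(1) = 1(1 + 3/2) = 5/2; numerator = 3(1) = 3; a_1 = (3)/(5/2) = 6/5
  n = 2: D(2) = 2(2 + 3/2) = 7; numerator = 3(6/5) + 2(1) = 28/5; a_2 = (28/5)/(7) = 4/5
  n = 3: D(3) = 3(3 + 3/2) = 27/2; numerator = 3(4/5) + 2(6/5) = 24/5; a_3 = (24/5)/(27/2) = 16/45

r = 1; a_0 = 1; a_1 = 6/5; a_2 = 4/5; a_3 = 16/45


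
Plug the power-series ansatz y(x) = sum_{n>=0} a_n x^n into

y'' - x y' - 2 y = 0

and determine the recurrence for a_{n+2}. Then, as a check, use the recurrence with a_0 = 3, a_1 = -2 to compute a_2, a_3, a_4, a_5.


Substitute y = sum_n a_n x^n.
y''(x) has coefficient (n+2)(n+1) a_{n+2} at x^n;
-x y'(x) has coefficient -n a_n at x^n (shift);
-2 y(x) has coefficient -2 a_n at x^n.
Matching x^n: (n+2)(n+1) a_{n+2} + (-n - 2) a_n = 0.
Thus a_{n+2} = (n + 2) / ((n+1)(n+2)) * a_n.

Check with a_0 = 3, a_1 = -2 (apply the recurrence for n = 0, 1, 2, 3): a_0 = 3, a_1 = -2, a_2 = 3, a_3 = -1, a_4 = 1, a_5 = -1/4.

a_(n+2) = (n + 2) / ((n+1)(n+2)) * a_n; check: a_0 = 3, a_1 = -2, a_2 = 3, a_3 = -1, a_4 = 1, a_5 = -1/4


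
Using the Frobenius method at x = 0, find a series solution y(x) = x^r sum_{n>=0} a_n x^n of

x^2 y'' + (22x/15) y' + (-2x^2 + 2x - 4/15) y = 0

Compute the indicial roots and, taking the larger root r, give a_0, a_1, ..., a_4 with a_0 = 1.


Write in Frobenius form y'' + (p(x)/x) y' + (q(x)/x^2) y = 0:
  p(x) = 22/15,  q(x) = -2x^2 + 2x - 4/15.
Indicial equation: r(r-1) + (22/15) r + (-4/15) = 0 -> roots r_1 = 1/3, r_2 = -4/5.
Take r = r_1 = 1/3. Let y(x) = x^r sum_{n>=0} a_n x^n with a_0 = 1.
Substitute y = x^r sum a_n x^n and match x^{r+n}. The recurrence is
  D(n) a_n + 2 a_{n-1} - 2 a_{n-2} = 0,  where D(n) = (r+n)(r+n-1) + (22/15)(r+n) + (-4/15).
  a_n = [-2 a_{n-1} + 2 a_{n-2}] / D(n).
Since the indicial polynomial factors as (r - r_1)(r - r_2), D(n) = (r_1 + n - r_1)(r_1 + n - r_2) = n(n + 17/15).
Evaluating step by step (a_0 = 1):
  n = 1: D(1) = 1(1 + 17/15) = 32/15; numerator = -2(1) = -2; a_1 = (-2)/(32/15) = -15/16
  n = 2: D(2) = 2(2 + 17/15) = 94/15; numerator = -2(-15/16) + 2(1) = 31/8; a_2 = (31/8)/(94/15) = 465/752
  n = 3: D(3) = 3(3 + 17/15) = 62/5; numerator = -2(465/752) + 2(-15/16) = -585/188; a_3 = (-585/188)/(62/5) = -2925/11656
  n = 4: D(4) = 4(4 + 17/15) = 308/15; numerator = -2(-2925/11656) + 2(465/752) = 20265/11656; a_4 = (20265/11656)/(308/15) = 43425/512864

r = 1/3; a_0 = 1; a_1 = -15/16; a_2 = 465/752; a_3 = -2925/11656; a_4 = 43425/512864


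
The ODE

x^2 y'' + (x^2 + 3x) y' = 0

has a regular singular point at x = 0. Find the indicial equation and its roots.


Divide by x^2 to reach normal form y'' + P_1(x) y' + P_2(x) y = 0 with P_1(x) = 1 + 3/x and P_2(x) = 0.
x = 0 is a singular point because the y'-coefficient 1 + 3/x has a pole at x = 0.
It is a regular singular point because x P_1(x) = p(x) = x + 3 and x^2 P_2(x) = q(x) = 0 are polynomials, hence analytic at x = 0.
p(0) = 3,  q(0) = 0.
Indicial equation: r(r-1) + p(0) r + q(0) = 0, i.e. r^2 + (p(0) - 1) r + q(0) = 0, i.e. r^2 + 2 r = 0.
Discriminant: (2)^2 - 4(0) = 4, so r = (-2 ± 2)/2.
Solving: r_1 = 0, r_2 = -2.

indicial: r^2 + 2 r = 0; roots r_1 = 0, r_2 = -2


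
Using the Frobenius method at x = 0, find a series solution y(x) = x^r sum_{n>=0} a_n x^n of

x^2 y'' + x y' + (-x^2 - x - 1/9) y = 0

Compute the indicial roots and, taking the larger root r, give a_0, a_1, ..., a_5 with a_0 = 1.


Write in Frobenius form y'' + (p(x)/x) y' + (q(x)/x^2) y = 0:
  p(x) = 1,  q(x) = -x^2 - x - 1/9.
Indicial equation: r(r-1) + (1) r + (-1/9) = 0 -> roots r_1 = 1/3, r_2 = -1/3.
Take r = r_1 = 1/3. Let y(x) = x^r sum_{n>=0} a_n x^n with a_0 = 1.
Substitute y = x^r sum a_n x^n and match x^{r+n}. The recurrence is
  D(n) a_n - 1 a_{n-1} - 1 a_{n-2} = 0,  where D(n) = (r+n)(r+n-1) + (1)(r+n) + (-1/9).
  a_n = [1 a_{n-1} + 1 a_{n-2}] / D(n).
Since the indicial polynomial factors as (r - r_1)(r - r_2), D(n) = (r_1 + n - r_1)(r_1 + n - r_2) = n(n + 2/3).
Evaluating step by step (a_0 = 1):
  n = 1: D(1) = 1(1 + 2/3) = 5/3; numerator = 1(1) = 1; a_1 = (1)/(5/3) = 3/5
  n = 2: D(2) = 2(2 + 2/3) = 16/3; numerator = 1(3/5) + 1(1) = 8/5; a_2 = (8/5)/(16/3) = 3/10
  n = 3: D(3) = 3(3 + 2/3) = 11; numerator = 1(3/10) + 1(3/5) = 9/10; a_3 = (9/10)/(11) = 9/110
  n = 4: D(4) = 4(4 + 2/3) = 56/3; numerator = 1(9/110) + 1(3/10) = 21/55; a_4 = (21/55)/(56/3) = 9/440
  n = 5: D(5) = 5(5 + 2/3) = 85/3; numerator = 1(9/440) + 1(9/110) = 9/88; a_5 = (9/88)/(85/3) = 27/7480

r = 1/3; a_0 = 1; a_1 = 3/5; a_2 = 3/10; a_3 = 9/110; a_4 = 9/440; a_5 = 27/7480


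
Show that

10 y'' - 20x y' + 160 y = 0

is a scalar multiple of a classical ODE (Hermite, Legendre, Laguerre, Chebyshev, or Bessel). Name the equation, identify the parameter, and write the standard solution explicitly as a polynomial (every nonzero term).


All three coefficients share the factor 10; dividing through by 10 gives  y'' - 2x y' + 16 y = 0.
This matches the Hermite equation y'' - 2x y' + 2n y = 0 with 2n = 16, so n = 8; the polynomial solution is H_8(x).
With y = sum_k a_k x^k, matching x^k gives (k+2)(k+1) a_{k+2} = 2(k - n) a_k = 2(k - 8) a_k. The right side vanishes at k = 8, so the series with the parity of 8 terminates at degree 8.
Standard normalization: leading coefficient of H_n is 2^n, so a_8 = 2^8 = 256. Work downward with a_k = (k+1)(k+2) a_{k+2} / (2(k - n)):
  a_6 = (7)(8)(256) / (2(6 - 8)) = 14336/(-4) = -3584
  a_4 = (5)(6)(-3584) / (2(4 - 8)) = -107520/(-8) = 13440
  a_2 = (3)(4)(13440) / (2(2 - 8)) = 161280/(-12) = -13440
  a_0 = (1)(2)(-13440) / (2(0 - 8)) = -26880/(-16) = 1680
Hence H_8(x) = 256 x^8 - 3584 x^6 + 13440 x^4 - 13440 x^2 + 1680.

H_8(x); series = 256 x^8 - 3584 x^6 + 13440 x^4 - 13440 x^2 + 1680


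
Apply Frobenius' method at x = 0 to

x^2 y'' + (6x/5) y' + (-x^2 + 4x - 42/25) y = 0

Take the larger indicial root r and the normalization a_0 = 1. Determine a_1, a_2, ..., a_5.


Write in Frobenius form y'' + (p(x)/x) y' + (q(x)/x^2) y = 0:
  p(x) = 6/5,  q(x) = -x^2 + 4x - 42/25.
Indicial equation: r(r-1) + (6/5) r + (-42/25) = 0 -> roots r_1 = 6/5, r_2 = -7/5.
Take r = r_1 = 6/5. Let y(x) = x^r sum_{n>=0} a_n x^n with a_0 = 1.
Substitute y = x^r sum a_n x^n and match x^{r+n}. The recurrence is
  D(n) a_n + 4 a_{n-1} - 1 a_{n-2} = 0,  where D(n) = (r+n)(r+n-1) + (6/5)(r+n) + (-42/25).
  a_n = [-4 a_{n-1} + 1 a_{n-2}] / D(n).
Since the indicial polynomial factors as (r - r_1)(r - r_2), D(n) = (r_1 + n - r_1)(r_1 + n - r_2) = n(n + 13/5).
Evaluating step by step (a_0 = 1):
  n = 1: D(1) = 1(1 + 13/5) = 18/5; numerator = -4(1) = -4; a_1 = (-4)/(18/5) = -10/9
  n = 2: D(2) = 2(2 + 13/5) = 46/5; numerator = -4(-10/9) + 1(1) = 49/9; a_2 = (49/9)/(46/5) = 245/414
  n = 3: D(3) = 3(3 + 13/5) = 84/5; numerator = -4(245/414) + 1(-10/9) = -80/23; a_3 = (-80/23)/(84/5) = -100/483
  n = 4: D(4) = 4(4 + 13/5) = 132/5; numerator = -4(-100/483) + 1(245/414) = 4115/2898; a_4 = (4115/2898)/(132/5) = 20575/382536
  n = 5: D(5) = 5(5 + 13/5) = 38; numerator = -4(20575/382536) + 1(-100/483) = -40375/95634; a_5 = (-40375/95634)/(38) = -2125/191268

r = 6/5; a_0 = 1; a_1 = -10/9; a_2 = 245/414; a_3 = -100/483; a_4 = 20575/382536; a_5 = -2125/191268


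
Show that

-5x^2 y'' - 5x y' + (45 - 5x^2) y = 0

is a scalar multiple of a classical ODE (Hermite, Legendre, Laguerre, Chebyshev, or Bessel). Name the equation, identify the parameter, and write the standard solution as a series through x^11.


All three coefficients share the factor -5; dividing through by -5 gives  x^2 y'' + x y' + (x^2 - 9) y = 0.
This matches the Bessel equation x^2 y'' + x y' + (x^2 - nu^2) y = 0 with nu^2 = 9, so nu = 3; the solution bounded at x = 0 is J_3(x).
Frobenius at x = 0: indicial roots ±nu; for r = nu the recurrence k(k + 2nu) c_k = -c_{k-2} gives the standard series J_nu(x) = sum_{k>=0} (-1)^k / (k! (k+nu)!) (x/2)^(2k+nu). Evaluate the first 5 terms:
  k = 0: (-1)^0 / (0! * 3! * 2^3) x^3 = 1/(1*6*8) x^3 = (1/48) x^3
  k = 1: (-1)^1 / (1! * 4! * 2^5) x^5 = -1/(1*24*32) x^5 = (-1/768) x^5
  k = 2: (-1)^2 / (2! * 5! * 2^7) x^7 = 1/(2*120*128) x^7 = (1/30720) x^7
  k = 3: (-1)^3 / (3! * 6! * 2^9) x^9 = -1/(6*720*512) x^9 = (-1/2211840) x^9
  k = 4: (-1)^4 / (4! * 7! * 2^11) x^11 = 1/(24*5040*2048) x^11 = (1/247726080) x^11
Hence J_3(x) = x^11/247726080 - x^9/2211840 + x^7/30720 - x^5/768 + x^3/48 + ....

J_3(x); series = x^11/247726080 - x^9/2211840 + x^7/30720 - x^5/768 + x^3/48


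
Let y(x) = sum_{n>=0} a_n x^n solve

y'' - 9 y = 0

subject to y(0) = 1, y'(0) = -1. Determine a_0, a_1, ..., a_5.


Ansatz: y(x) = sum_{n>=0} a_n x^n, so y'(x) = sum_{n>=1} n a_n x^(n-1) and y''(x) = sum_{n>=2} n(n-1) a_n x^(n-2).
Substitute into P(x) y'' + Q(x) y' + R(x) y = 0 with P(x) = 1, Q(x) = 0, R(x) = -9, and match powers of x.
Initial conditions: a_0 = 1, a_1 = -1.
Setting the coefficient of each power of x to zero and solving order by order (substituting the coefficients already found):
  x^0: 2 a_2 - 9 a_0 = 0  ->  2 a_2 = 9 a_0 = 9  ->  a_2 = 9/2
  x^1: 6 a_3 - 9 a_1 = 0  ->  6 a_3 = 9 a_1 = -9  ->  a_3 = -3/2
  x^2: 12 a_4 - 9 a_2 = 0  ->  12 a_4 = 9 a_2 = 81/2  ->  a_4 = 27/8
  x^3: 20 a_5 - 9 a_3 = 0  ->  20 a_5 = 9 a_3 = -27/2  ->  a_5 = -27/40
Truncated series: y(x) = 1 - x + (9/2) x^2 - (3/2) x^3 + (27/8) x^4 - (27/40) x^5 + O(x^6).

a_0 = 1; a_1 = -1; a_2 = 9/2; a_3 = -3/2; a_4 = 27/8; a_5 = -27/40


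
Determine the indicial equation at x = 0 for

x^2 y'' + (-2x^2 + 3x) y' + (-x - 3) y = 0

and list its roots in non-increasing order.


Divide by x^2 to reach normal form y'' + P_1(x) y' + P_2(x) y = 0 with P_1(x) = -2 + 3/x and P_2(x) = -1/x - 3/x^2.
x = 0 is a singular point because the y'-coefficient -2 + 3/x has a pole at x = 0 and the y-coefficient -1/x - 3/x^2 has a pole at x = 0.
It is a regular singular point because x P_1(x) = p(x) = 3 - 2x and x^2 P_2(x) = q(x) = -x - 3 are polynomials, hence analytic at x = 0.
p(0) = 3,  q(0) = -3.
Indicial equation: r(r-1) + p(0) r + q(0) = 0, i.e. r^2 + (p(0) - 1) r + q(0) = 0, i.e. r^2 + 2 r - 3 = 0.
Discriminant: (2)^2 - 4(-3) = 16, so r = (-2 ± 4)/2.
Solving: r_1 = 1, r_2 = -3.

indicial: r^2 + 2 r - 3 = 0; roots r_1 = 1, r_2 = -3


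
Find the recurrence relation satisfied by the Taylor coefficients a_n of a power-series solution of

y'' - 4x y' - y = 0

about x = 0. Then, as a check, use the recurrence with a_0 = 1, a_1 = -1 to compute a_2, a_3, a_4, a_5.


Substitute y = sum_n a_n x^n.
y''(x) has coefficient (n+2)(n+1) a_{n+2} at x^n;
-4 x y'(x) has coefficient -4 n a_n at x^n (shift);
-y(x) has coefficient -1 a_n at x^n.
Matching x^n: (n+2)(n+1) a_{n+2} + (-4n - 1) a_n = 0.
Thus a_{n+2} = (4n + 1) / ((n+1)(n+2)) * a_n.

Check with a_0 = 1, a_1 = -1 (apply the recurrence for n = 0, 1, 2, 3): a_0 = 1, a_1 = -1, a_2 = 1/2, a_3 = -5/6, a_4 = 3/8, a_5 = -13/24.

a_(n+2) = (4n + 1) / ((n+1)(n+2)) * a_n; check: a_0 = 1, a_1 = -1, a_2 = 1/2, a_3 = -5/6, a_4 = 3/8, a_5 = -13/24


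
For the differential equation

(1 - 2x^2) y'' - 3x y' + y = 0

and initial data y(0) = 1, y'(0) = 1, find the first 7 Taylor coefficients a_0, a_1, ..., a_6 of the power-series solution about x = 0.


Ansatz: y(x) = sum_{n>=0} a_n x^n, so y'(x) = sum_{n>=1} n a_n x^(n-1) and y''(x) = sum_{n>=2} n(n-1) a_n x^(n-2).
Substitute into P(x) y'' + Q(x) y' + R(x) y = 0 with P(x) = 1 - 2x^2, Q(x) = -3x, R(x) = 1, and match powers of x.
Initial conditions: a_0 = 1, a_1 = 1.
Setting the coefficient of each power of x to zero and solving order by order (substituting the coefficients already found):
  x^0: 2 a_2 + a_0 = 0  ->  2 a_2 = -a_0 = -1  ->  a_2 = -1/2
  x^1: 6 a_3 - 2 a_1 = 0  ->  6 a_3 = 2 a_1 = 2  ->  a_3 = 1/3
  x^2: 12 a_4 - 9 a_2 = 0  ->  12 a_4 = 9 a_2 = -9/2  ->  a_4 = -3/8
  x^3: 20 a_5 - 20 a_3 = 0  ->  20 a_5 = 20 a_3 = 20/3  ->  a_5 = 1/3
  x^4: 30 a_6 - 35 a_4 = 0  ->  30 a_6 = 35 a_4 = -105/8  ->  a_6 = -7/16
Truncated series: y(x) = 1 + x - (1/2) x^2 + (1/3) x^3 - (3/8) x^4 + (1/3) x^5 - (7/16) x^6 + O(x^7).

a_0 = 1; a_1 = 1; a_2 = -1/2; a_3 = 1/3; a_4 = -3/8; a_5 = 1/3; a_6 = -7/16


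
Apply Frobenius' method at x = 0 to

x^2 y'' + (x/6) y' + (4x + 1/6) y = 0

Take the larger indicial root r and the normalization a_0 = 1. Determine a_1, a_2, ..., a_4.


Write in Frobenius form y'' + (p(x)/x) y' + (q(x)/x^2) y = 0:
  p(x) = 1/6,  q(x) = 4x + 1/6.
Indicial equation: r(r-1) + (1/6) r + (1/6) = 0 -> roots r_1 = 1/2, r_2 = 1/3.
Take r = r_1 = 1/2. Let y(x) = x^r sum_{n>=0} a_n x^n with a_0 = 1.
Substitute y = x^r sum a_n x^n and match x^{r+n}. The recurrence is
  D(n) a_n + 4 a_{n-1} = 0,  where D(n) = (r+n)(r+n-1) + (1/6)(r+n) + (1/6).
  a_n = -4 / D(n) * a_{n-1}.
Since the indicial polynomial factors as (r - r_1)(r - r_2), D(n) = (r_1 + n - r_1)(r_1 + n - r_2) = n(n + 1/6).
Evaluating step by step (a_0 = 1):
  n = 1: D(1) = 1(1 + 1/6) = 7/6; numerator = -4(1) = -4; a_1 = (-4)/(7/6) = -24/7
  n = 2: D(2) = 2(2 + 1/6) = 13/3; numerator = -4(-24/7) = 96/7; a_2 = (96/7)/(13/3) = 288/91
  n = 3: D(3) = 3(3 + 1/6) = 19/2; numerator = -4(288/91) = -1152/91; a_3 = (-1152/91)/(19/2) = -2304/1729
  n = 4: D(4) = 4(4 + 1/6) = 50/3; numerator = -4(-2304/1729) = 9216/1729; a_4 = (9216/1729)/(50/3) = 13824/43225

r = 1/2; a_0 = 1; a_1 = -24/7; a_2 = 288/91; a_3 = -2304/1729; a_4 = 13824/43225


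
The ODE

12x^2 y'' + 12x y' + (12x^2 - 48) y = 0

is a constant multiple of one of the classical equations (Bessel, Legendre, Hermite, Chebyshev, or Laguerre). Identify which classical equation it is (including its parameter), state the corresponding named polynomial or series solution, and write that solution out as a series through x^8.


All three coefficients share the factor 12; dividing through by 12 gives  x^2 y'' + x y' + (x^2 - 4) y = 0.
This matches the Bessel equation x^2 y'' + x y' + (x^2 - nu^2) y = 0 with nu^2 = 4, so nu = 2; the solution bounded at x = 0 is J_2(x).
Frobenius at x = 0: indicial roots ±nu; for r = nu the recurrence k(k + 2nu) c_k = -c_{k-2} gives the standard series J_nu(x) = sum_{k>=0} (-1)^k / (k! (k+nu)!) (x/2)^(2k+nu). Evaluate the first 4 terms:
  k = 0: (-1)^0 / (0! * 2! * 2^2) x^2 = 1/(1*2*4) x^2 = (1/8) x^2
  k = 1: (-1)^1 / (1! * 3! * 2^4) x^4 = -1/(1*6*16) x^4 = (-1/96) x^4
  k = 2: (-1)^2 / (2! * 4! * 2^6) x^6 = 1/(2*24*64) x^6 = (1/3072) x^6
  k = 3: (-1)^3 / (3! * 5! * 2^8) x^8 = -1/(6*120*256) x^8 = (-1/184320) x^8
Hence J_2(x) = -x^8/184320 + x^6/3072 - x^4/96 + x^2/8 + ....

J_2(x); series = -x^8/184320 + x^6/3072 - x^4/96 + x^2/8
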